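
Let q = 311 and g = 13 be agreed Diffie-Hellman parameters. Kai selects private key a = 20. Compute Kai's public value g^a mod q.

Public value = 13^20 mod 311.
13^1 ≡ 13 (mod 311)
13^2 = (13^1)^2 ≡ 13^2 = 169 ≡ 169 (mod 311)
13^4 = (13^2)^2 ≡ 169^2 = 28561 ≡ 260 (mod 311)
13^8 = (13^4)^2 ≡ 260^2 = 67600 ≡ 113 (mod 311)
13^16 = (13^8)^2 ≡ 113^2 = 12769 ≡ 18 (mod 311)
13^20 = 13^16 · 13^4 ≡ 18 · 260 ≡ 15 (mod 311).

15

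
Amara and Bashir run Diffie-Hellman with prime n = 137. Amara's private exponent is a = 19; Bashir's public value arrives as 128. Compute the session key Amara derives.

120

Shared key K = 128^19 mod 137.
128^1 ≡ 128 (mod 137)
128^2 = (128^1)^2 ≡ 128^2 = 16384 ≡ 81 (mod 137)
128^4 = (128^2)^2 ≡ 81^2 = 6561 ≡ 122 (mod 137)
128^8 = (128^4)^2 ≡ 122^2 = 14884 ≡ 88 (mod 137)
128^16 = (128^8)^2 ≡ 88^2 = 7744 ≡ 72 (mod 137)
128^19 = 128^16 · 128^2 · 128^1 ≡ 72 · 81 · 128 ≡ 120 (mod 137).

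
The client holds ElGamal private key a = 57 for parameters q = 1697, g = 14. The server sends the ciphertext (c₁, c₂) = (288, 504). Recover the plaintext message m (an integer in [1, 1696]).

Shared mask s = c₁^a mod q = 288^57 mod 1697.
288^1 ≡ 288 (mod 1697)
288^2 = (288^1)^2 ≡ 288^2 = 82944 ≡ 1488 (mod 1697)
288^4 = (288^2)^2 ≡ 1488^2 = 2214144 ≡ 1256 (mod 1697)
288^8 = (288^4)^2 ≡ 1256^2 = 1577536 ≡ 1023 (mod 1697)
288^16 = (288^8)^2 ≡ 1023^2 = 1046529 ≡ 1177 (mod 1697)
288^32 = (288^16)^2 ≡ 1177^2 = 1385329 ≡ 577 (mod 1697)
288^57 = 288^32 · 288^16 · 288^8 · 288^1 ≡ 577 · 1177 · 1023 · 288 ≡ 353 (mod 1697).
So s = 353; s⁻¹ ≡ 1173 (mod 1697).
m = c₂ · s⁻¹ mod 1697 = 504 · 1173 mod 1697 = 636.

636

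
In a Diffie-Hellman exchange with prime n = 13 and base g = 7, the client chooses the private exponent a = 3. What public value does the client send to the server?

Public value = 7^3 (mod 13).
7^1 ≡ 7 (mod 13)
7^2 = (7^1)^2 ≡ 7^2 = 49 ≡ 10 (mod 13)
7^3 = 7^2 · 7^1 ≡ 10 · 7 ≡ 5 (mod 13).

5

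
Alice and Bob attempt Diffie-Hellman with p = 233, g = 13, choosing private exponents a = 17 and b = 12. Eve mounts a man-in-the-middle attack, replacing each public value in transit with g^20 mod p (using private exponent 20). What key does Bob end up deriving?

51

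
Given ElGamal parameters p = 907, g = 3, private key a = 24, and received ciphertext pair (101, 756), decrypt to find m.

Shared mask s = c₁^a mod p = 101^24 mod 907.
101^1 ≡ 101 (mod 907)
101^2 = (101^1)^2 ≡ 101^2 = 10201 ≡ 224 (mod 907)
101^4 = (101^2)^2 ≡ 224^2 = 50176 ≡ 291 (mod 907)
101^8 = (101^4)^2 ≡ 291^2 = 84681 ≡ 330 (mod 907)
101^16 = (101^8)^2 ≡ 330^2 = 108900 ≡ 60 (mod 907)
101^24 = 101^16 · 101^8 ≡ 60 · 330 ≡ 753 (mod 907).
So s = 753; s⁻¹ ≡ 53 (mod 907).
m = c₂ · s⁻¹ mod 907 = 756 · 53 mod 907 = 160.

160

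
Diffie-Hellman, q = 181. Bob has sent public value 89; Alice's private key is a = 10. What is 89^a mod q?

Shared key K = 89^10 mod 181.
89^1 ≡ 89 (mod 181)
89^2 = (89^1)^2 ≡ 89^2 = 7921 ≡ 138 (mod 181)
89^4 = (89^2)^2 ≡ 138^2 = 19044 ≡ 39 (mod 181)
89^8 = (89^4)^2 ≡ 39^2 = 1521 ≡ 73 (mod 181)
89^10 = 89^8 · 89^2 ≡ 73 · 138 ≡ 119 (mod 181).

119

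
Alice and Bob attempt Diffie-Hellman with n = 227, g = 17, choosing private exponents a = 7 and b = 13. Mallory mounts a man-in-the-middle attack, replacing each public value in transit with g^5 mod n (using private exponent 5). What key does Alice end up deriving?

66

Alice receives Mallory's public value M = 17^5 mod 227 instead of the honest one.
17^1 ≡ 17 (mod 227)
17^2 = (17^1)^2 ≡ 17^2 = 289 ≡ 62 (mod 227)
17^4 = (17^2)^2 ≡ 62^2 = 3844 ≡ 212 (mod 227)
17^5 = 17^4 · 17^1 ≡ 212 · 17 ≡ 199 (mod 227).
So M = 199. Alice computes K = M^7 mod 227.
199^1 ≡ 199 (mod 227)
199^2 = (199^1)^2 ≡ 199^2 = 39601 ≡ 103 (mod 227)
199^4 = (199^2)^2 ≡ 103^2 = 10609 ≡ 167 (mod 227)
199^7 = 199^4 · 199^2 · 199^1 ≡ 167 · 103 · 199 ≡ 66 (mod 227).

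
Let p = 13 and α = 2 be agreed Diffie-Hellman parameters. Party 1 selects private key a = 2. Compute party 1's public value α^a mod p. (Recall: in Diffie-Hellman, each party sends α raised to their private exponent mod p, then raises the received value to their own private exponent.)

4

Public value = 2^2 mod 13.
2^1 ≡ 2 (mod 13)
2^2 = (2^1)^2 ≡ 2^2 = 4 ≡ 4 (mod 13)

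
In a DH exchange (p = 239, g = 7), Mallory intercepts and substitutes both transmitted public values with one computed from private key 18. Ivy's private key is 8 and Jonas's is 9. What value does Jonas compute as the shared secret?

226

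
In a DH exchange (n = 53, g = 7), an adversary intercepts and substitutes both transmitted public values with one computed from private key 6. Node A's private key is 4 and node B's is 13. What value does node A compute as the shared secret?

13

Node A receives an adversary's public value M = 7^6 mod 53 instead of the honest one.
7^1 ≡ 7 (mod 53)
7^2 = (7^1)^2 ≡ 7^2 = 49 ≡ 49 (mod 53)
7^4 = (7^2)^2 ≡ 49^2 = 2401 ≡ 16 (mod 53)
7^6 = 7^4 · 7^2 ≡ 16 · 49 ≡ 42 (mod 53).
So M = 42. Node A computes K = M^4 mod 53.
42^1 ≡ 42 (mod 53)
42^2 = (42^1)^2 ≡ 42^2 = 1764 ≡ 15 (mod 53)
42^4 = (42^2)^2 ≡ 15^2 = 225 ≡ 13 (mod 53)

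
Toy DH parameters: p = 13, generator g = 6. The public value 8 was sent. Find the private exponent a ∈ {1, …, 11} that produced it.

3

Try successive powers of 6 modulo 13:
6^1 ≡ 6
6^2 ≡ 10
6^3 ≡ 8
Found: a = 3.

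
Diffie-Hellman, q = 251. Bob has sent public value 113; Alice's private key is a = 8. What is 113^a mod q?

Shared key K = 113^8 mod 251.
113^1 ≡ 113 (mod 251)
113^2 = (113^1)^2 ≡ 113^2 = 12769 ≡ 219 (mod 251)
113^4 = (113^2)^2 ≡ 219^2 = 47961 ≡ 20 (mod 251)
113^8 = (113^4)^2 ≡ 20^2 = 400 ≡ 149 (mod 251)

149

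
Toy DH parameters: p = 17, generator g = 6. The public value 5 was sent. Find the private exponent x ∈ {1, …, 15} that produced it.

Try successive powers of 6 modulo 17:
6^1 ≡ 6
6^2 ≡ 2
6^3 ≡ 12
6^4 ≡ 4
6^5 ≡ 7
6^6 ≡ 8
6^7 ≡ 14
6^8 ≡ 16
6^9 ≡ 11
6^10 ≡ 15
6^11 ≡ 5
Found: x = 11.

11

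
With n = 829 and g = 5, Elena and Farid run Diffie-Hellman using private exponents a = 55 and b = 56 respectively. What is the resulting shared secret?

25

Farid sends B = g^b mod n = 5^56 mod 829.
5^1 ≡ 5 (mod 829)
5^2 = (5^1)^2 ≡ 5^2 = 25 ≡ 25 (mod 829)
5^4 = (5^2)^2 ≡ 25^2 = 625 ≡ 625 (mod 829)
5^8 = (5^4)^2 ≡ 625^2 = 390625 ≡ 166 (mod 829)
5^16 = (5^8)^2 ≡ 166^2 = 27556 ≡ 199 (mod 829)
5^32 = (5^16)^2 ≡ 199^2 = 39601 ≡ 638 (mod 829)
5^56 = 5^32 · 5^16 · 5^8 ≡ 638 · 199 · 166 ≡ 25 (mod 829).
So B = 25. Elena then computes K = B^a mod n = 25^55 mod 829.
25^1 ≡ 25 (mod 829)
25^2 = (25^1)^2 ≡ 25^2 = 625 ≡ 625 (mod 829)
25^4 = (25^2)^2 ≡ 625^2 = 390625 ≡ 166 (mod 829)
25^8 = (25^4)^2 ≡ 166^2 = 27556 ≡ 199 (mod 829)
25^16 = (25^8)^2 ≡ 199^2 = 39601 ≡ 638 (mod 829)
25^32 = (25^16)^2 ≡ 638^2 = 407044 ≡ 5 (mod 829)
25^55 = 25^32 · 25^16 · 25^4 · 25^2 · 25^1 ≡ 5 · 638 · 166 · 625 · 25 ≡ 25 (mod 829).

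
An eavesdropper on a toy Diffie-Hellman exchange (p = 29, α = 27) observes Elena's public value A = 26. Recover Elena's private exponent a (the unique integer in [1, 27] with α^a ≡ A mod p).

Try successive powers of 27 modulo 29:
27^1 ≡ 27
27^2 ≡ 4
27^3 ≡ 21
27^4 ≡ 16
27^5 ≡ 26
Found: a = 5.

5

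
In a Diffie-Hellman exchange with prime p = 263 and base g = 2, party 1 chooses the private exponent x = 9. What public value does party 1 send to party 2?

Public value = 2^9 mod 263.
2^1 ≡ 2 (mod 263)
2^2 = (2^1)^2 ≡ 2^2 = 4 ≡ 4 (mod 263)
2^4 = (2^2)^2 ≡ 4^2 = 16 ≡ 16 (mod 263)
2^8 = (2^4)^2 ≡ 16^2 = 256 ≡ 256 (mod 263)
2^9 = 2^8 · 2^1 ≡ 256 · 2 ≡ 249 (mod 263).

249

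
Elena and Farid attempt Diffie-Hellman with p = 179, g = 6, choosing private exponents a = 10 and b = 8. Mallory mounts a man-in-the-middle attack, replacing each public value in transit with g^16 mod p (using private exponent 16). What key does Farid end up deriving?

15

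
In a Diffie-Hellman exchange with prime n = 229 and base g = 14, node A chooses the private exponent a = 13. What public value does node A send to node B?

149

Public value = 14^13 mod 229.
14^1 ≡ 14 (mod 229)
14^2 = (14^1)^2 ≡ 14^2 = 196 ≡ 196 (mod 229)
14^4 = (14^2)^2 ≡ 196^2 = 38416 ≡ 173 (mod 229)
14^8 = (14^4)^2 ≡ 173^2 = 29929 ≡ 159 (mod 229)
14^13 = 14^8 · 14^4 · 14^1 ≡ 159 · 173 · 14 ≡ 149 (mod 229).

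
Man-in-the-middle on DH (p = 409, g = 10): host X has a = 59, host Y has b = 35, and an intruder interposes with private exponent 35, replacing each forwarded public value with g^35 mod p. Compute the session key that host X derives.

Host X receives an intruder's public value M = 10^35 mod 409 instead of the honest one.
10^1 ≡ 10 (mod 409)
10^2 = (10^1)^2 ≡ 10^2 = 100 ≡ 100 (mod 409)
10^4 = (10^2)^2 ≡ 100^2 = 10000 ≡ 184 (mod 409)
10^8 = (10^4)^2 ≡ 184^2 = 33856 ≡ 318 (mod 409)
10^16 = (10^8)^2 ≡ 318^2 = 101124 ≡ 101 (mod 409)
10^32 = (10^16)^2 ≡ 101^2 = 10201 ≡ 385 (mod 409)
10^35 = 10^32 · 10^2 · 10^1 ≡ 385 · 100 · 10 ≡ 131 (mod 409).
So M = 131. Host X computes K = M^59 mod 409.
131^1 ≡ 131 (mod 409)
131^2 = (131^1)^2 ≡ 131^2 = 17161 ≡ 392 (mod 409)
131^4 = (131^2)^2 ≡ 392^2 = 153664 ≡ 289 (mod 409)
131^8 = (131^4)^2 ≡ 289^2 = 83521 ≡ 85 (mod 409)
131^16 = (131^8)^2 ≡ 85^2 = 7225 ≡ 272 (mod 409)
131^32 = (131^16)^2 ≡ 272^2 = 73984 ≡ 364 (mod 409)
131^59 = 131^32 · 131^16 · 131^8 · 131^2 · 131^1 ≡ 364 · 272 · 85 · 392 · 131 ≡ 115 (mod 409).

115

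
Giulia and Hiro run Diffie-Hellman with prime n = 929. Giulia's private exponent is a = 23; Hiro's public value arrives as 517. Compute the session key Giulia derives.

543

Shared key K = 517^23 mod 929.
517^1 ≡ 517 (mod 929)
517^2 = (517^1)^2 ≡ 517^2 = 267289 ≡ 666 (mod 929)
517^4 = (517^2)^2 ≡ 666^2 = 443556 ≡ 423 (mod 929)
517^8 = (517^4)^2 ≡ 423^2 = 178929 ≡ 561 (mod 929)
517^16 = (517^8)^2 ≡ 561^2 = 314721 ≡ 719 (mod 929)
517^23 = 517^16 · 517^4 · 517^2 · 517^1 ≡ 719 · 423 · 666 · 517 ≡ 543 (mod 929).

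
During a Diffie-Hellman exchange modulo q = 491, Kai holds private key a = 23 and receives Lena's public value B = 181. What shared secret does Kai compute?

12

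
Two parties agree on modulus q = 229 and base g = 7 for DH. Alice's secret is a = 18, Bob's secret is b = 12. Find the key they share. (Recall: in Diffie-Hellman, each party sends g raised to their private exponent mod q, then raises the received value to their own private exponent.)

Alice sends A = g^a mod q = 7^18 mod 229.
7^1 ≡ 7 (mod 229)
7^2 = (7^1)^2 ≡ 7^2 = 49 ≡ 49 (mod 229)
7^4 = (7^2)^2 ≡ 49^2 = 2401 ≡ 111 (mod 229)
7^8 = (7^4)^2 ≡ 111^2 = 12321 ≡ 184 (mod 229)
7^16 = (7^8)^2 ≡ 184^2 = 33856 ≡ 193 (mod 229)
7^18 = 7^16 · 7^2 ≡ 193 · 49 ≡ 68 (mod 229).
So A = 68. Bob then computes K = A^b mod q = 68^12 mod 229.
68^1 ≡ 68 (mod 229)
68^2 = (68^1)^2 ≡ 68^2 = 4624 ≡ 44 (mod 229)
68^4 = (68^2)^2 ≡ 44^2 = 1936 ≡ 104 (mod 229)
68^8 = (68^4)^2 ≡ 104^2 = 10816 ≡ 53 (mod 229)
68^12 = 68^8 · 68^4 ≡ 53 · 104 ≡ 16 (mod 229).

16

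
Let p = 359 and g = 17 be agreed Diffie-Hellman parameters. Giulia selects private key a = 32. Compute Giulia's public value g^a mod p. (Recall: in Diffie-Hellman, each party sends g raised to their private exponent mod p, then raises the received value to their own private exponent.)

254

Public value = 17^32 mod 359.
17^1 ≡ 17 (mod 359)
17^2 = (17^1)^2 ≡ 17^2 = 289 ≡ 289 (mod 359)
17^4 = (17^2)^2 ≡ 289^2 = 83521 ≡ 233 (mod 359)
17^8 = (17^4)^2 ≡ 233^2 = 54289 ≡ 80 (mod 359)
17^16 = (17^8)^2 ≡ 80^2 = 6400 ≡ 297 (mod 359)
17^32 = (17^16)^2 ≡ 297^2 = 88209 ≡ 254 (mod 359)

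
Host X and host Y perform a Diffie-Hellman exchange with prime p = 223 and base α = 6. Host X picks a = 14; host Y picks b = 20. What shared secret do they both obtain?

156

Host Y sends B = α^b mod p = 6^20 mod 223.
6^1 ≡ 6 (mod 223)
6^2 = (6^1)^2 ≡ 6^2 = 36 ≡ 36 (mod 223)
6^4 = (6^2)^2 ≡ 36^2 = 1296 ≡ 181 (mod 223)
6^8 = (6^4)^2 ≡ 181^2 = 32761 ≡ 203 (mod 223)
6^16 = (6^8)^2 ≡ 203^2 = 41209 ≡ 177 (mod 223)
6^20 = 6^16 · 6^4 ≡ 177 · 181 ≡ 148 (mod 223).
So B = 148. Host X then computes K = B^a mod p = 148^14 mod 223.
148^1 ≡ 148 (mod 223)
148^2 = (148^1)^2 ≡ 148^2 = 21904 ≡ 50 (mod 223)
148^4 = (148^2)^2 ≡ 50^2 = 2500 ≡ 47 (mod 223)
148^8 = (148^4)^2 ≡ 47^2 = 2209 ≡ 202 (mod 223)
148^14 = 148^8 · 148^4 · 148^2 ≡ 202 · 47 · 50 ≡ 156 (mod 223).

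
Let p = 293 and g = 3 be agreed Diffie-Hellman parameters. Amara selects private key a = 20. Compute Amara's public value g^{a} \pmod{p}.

17

Public value = 3^{20} \pmod{293}.
3^1 ≡ 3 (mod 293)
3^2 = (3^1)^2 ≡ 3^2 = 9 ≡ 9 (mod 293)
3^4 = (3^2)^2 ≡ 9^2 = 81 ≡ 81 (mod 293)
3^8 = (3^4)^2 ≡ 81^2 = 6561 ≡ 115 (mod 293)
3^16 = (3^8)^2 ≡ 115^2 = 13225 ≡ 40 (mod 293)
3^20 = 3^16 · 3^4 ≡ 40 · 81 ≡ 17 (mod 293).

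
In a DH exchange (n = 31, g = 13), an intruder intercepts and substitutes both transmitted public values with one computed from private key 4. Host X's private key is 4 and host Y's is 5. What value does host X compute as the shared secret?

18

Host X receives an intruder's public value M = 13^4 mod 31 instead of the honest one.
13^1 ≡ 13 (mod 31)
13^2 = (13^1)^2 ≡ 13^2 = 169 ≡ 14 (mod 31)
13^4 = (13^2)^2 ≡ 14^2 = 196 ≡ 10 (mod 31)
So M = 10. Host X computes K = M^4 mod 31.
10^1 ≡ 10 (mod 31)
10^2 = (10^1)^2 ≡ 10^2 = 100 ≡ 7 (mod 31)
10^4 = (10^2)^2 ≡ 7^2 = 49 ≡ 18 (mod 31)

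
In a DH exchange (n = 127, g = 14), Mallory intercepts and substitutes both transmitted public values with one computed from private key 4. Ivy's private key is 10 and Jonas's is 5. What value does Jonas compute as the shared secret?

44

Jonas receives Mallory's public value M = 14^4 mod 127 instead of the honest one.
14^1 ≡ 14 (mod 127)
14^2 = (14^1)^2 ≡ 14^2 = 196 ≡ 69 (mod 127)
14^4 = (14^2)^2 ≡ 69^2 = 4761 ≡ 62 (mod 127)
So M = 62. Jonas computes K = M^5 mod 127.
62^1 ≡ 62 (mod 127)
62^2 = (62^1)^2 ≡ 62^2 = 3844 ≡ 34 (mod 127)
62^4 = (62^2)^2 ≡ 34^2 = 1156 ≡ 13 (mod 127)
62^5 = 62^4 · 62^1 ≡ 13 · 62 ≡ 44 (mod 127).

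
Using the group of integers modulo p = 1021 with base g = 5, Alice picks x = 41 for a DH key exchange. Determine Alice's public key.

Public value = 5^41 mod 1021.
5^1 ≡ 5 (mod 1021)
5^2 = (5^1)^2 ≡ 5^2 = 25 ≡ 25 (mod 1021)
5^4 = (5^2)^2 ≡ 25^2 = 625 ≡ 625 (mod 1021)
5^8 = (5^4)^2 ≡ 625^2 = 390625 ≡ 603 (mod 1021)
5^16 = (5^8)^2 ≡ 603^2 = 363609 ≡ 133 (mod 1021)
5^32 = (5^16)^2 ≡ 133^2 = 17689 ≡ 332 (mod 1021)
5^41 = 5^32 · 5^8 · 5^1 ≡ 332 · 603 · 5 ≡ 400 (mod 1021).

400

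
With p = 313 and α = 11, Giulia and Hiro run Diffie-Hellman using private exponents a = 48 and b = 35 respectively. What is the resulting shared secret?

234

Hiro sends B = α^b mod p = 11^35 mod 313.
11^1 ≡ 11 (mod 313)
11^2 = (11^1)^2 ≡ 11^2 = 121 ≡ 121 (mod 313)
11^4 = (11^2)^2 ≡ 121^2 = 14641 ≡ 243 (mod 313)
11^8 = (11^4)^2 ≡ 243^2 = 59049 ≡ 205 (mod 313)
11^16 = (11^8)^2 ≡ 205^2 = 42025 ≡ 83 (mod 313)
11^32 = (11^16)^2 ≡ 83^2 = 6889 ≡ 3 (mod 313)
11^35 = 11^32 · 11^2 · 11^1 ≡ 3 · 121 · 11 ≡ 237 (mod 313).
So B = 237. Giulia then computes K = B^a mod p = 237^48 mod 313.
237^1 ≡ 237 (mod 313)
237^2 = (237^1)^2 ≡ 237^2 = 56169 ≡ 142 (mod 313)
237^4 = (237^2)^2 ≡ 142^2 = 20164 ≡ 132 (mod 313)
237^8 = (237^4)^2 ≡ 132^2 = 17424 ≡ 209 (mod 313)
237^16 = (237^8)^2 ≡ 209^2 = 43681 ≡ 174 (mod 313)
237^32 = (237^16)^2 ≡ 174^2 = 30276 ≡ 228 (mod 313)
237^48 = 237^32 · 237^16 ≡ 228 · 174 ≡ 234 (mod 313).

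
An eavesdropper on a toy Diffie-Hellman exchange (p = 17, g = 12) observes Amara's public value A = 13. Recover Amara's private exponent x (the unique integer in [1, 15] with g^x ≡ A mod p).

Try successive powers of 12 modulo 17:
12^1 ≡ 12
12^2 ≡ 8
12^3 ≡ 11
12^4 ≡ 13
Found: x = 4.

4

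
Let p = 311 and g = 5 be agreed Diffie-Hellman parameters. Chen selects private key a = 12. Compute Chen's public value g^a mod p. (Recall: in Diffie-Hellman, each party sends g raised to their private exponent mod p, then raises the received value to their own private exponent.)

27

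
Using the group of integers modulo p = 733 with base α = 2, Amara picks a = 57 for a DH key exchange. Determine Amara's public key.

526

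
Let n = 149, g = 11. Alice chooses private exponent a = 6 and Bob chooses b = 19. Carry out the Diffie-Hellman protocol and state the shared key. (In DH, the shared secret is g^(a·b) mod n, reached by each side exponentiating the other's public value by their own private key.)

Alice sends A = g^a mod n = 11^6 mod 149.
11^1 ≡ 11 (mod 149)
11^2 = (11^1)^2 ≡ 11^2 = 121 ≡ 121 (mod 149)
11^4 = (11^2)^2 ≡ 121^2 = 14641 ≡ 39 (mod 149)
11^6 = 11^4 · 11^2 ≡ 39 · 121 ≡ 100 (mod 149).
So A = 100. Bob then computes K = A^b mod n = 100^19 mod 149.
100^1 ≡ 100 (mod 149)
100^2 = (100^1)^2 ≡ 100^2 = 10000 ≡ 17 (mod 149)
100^4 = (100^2)^2 ≡ 17^2 = 289 ≡ 140 (mod 149)
100^8 = (100^4)^2 ≡ 140^2 = 19600 ≡ 81 (mod 149)
100^16 = (100^8)^2 ≡ 81^2 = 6561 ≡ 5 (mod 149)
100^19 = 100^16 · 100^2 · 100^1 ≡ 5 · 17 · 100 ≡ 7 (mod 149).

7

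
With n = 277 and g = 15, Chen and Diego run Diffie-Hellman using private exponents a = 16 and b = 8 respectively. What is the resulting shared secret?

Chen sends A = g^a mod n = 15^16 mod 277.
15^1 ≡ 15 (mod 277)
15^2 = (15^1)^2 ≡ 15^2 = 225 ≡ 225 (mod 277)
15^4 = (15^2)^2 ≡ 225^2 = 50625 ≡ 211 (mod 277)
15^8 = (15^4)^2 ≡ 211^2 = 44521 ≡ 201 (mod 277)
15^16 = (15^8)^2 ≡ 201^2 = 40401 ≡ 236 (mod 277)
So A = 236. Diego then computes K = A^b mod n = 236^8 mod 277.
236^1 ≡ 236 (mod 277)
236^2 = (236^1)^2 ≡ 236^2 = 55696 ≡ 19 (mod 277)
236^4 = (236^2)^2 ≡ 19^2 = 361 ≡ 84 (mod 277)
236^8 = (236^4)^2 ≡ 84^2 = 7056 ≡ 131 (mod 277)

131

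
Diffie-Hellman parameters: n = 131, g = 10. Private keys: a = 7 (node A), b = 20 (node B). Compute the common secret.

113

Node B sends B = g^b mod n = 10^20 mod 131.
10^1 ≡ 10 (mod 131)
10^2 = (10^1)^2 ≡ 10^2 = 100 ≡ 100 (mod 131)
10^4 = (10^2)^2 ≡ 100^2 = 10000 ≡ 44 (mod 131)
10^8 = (10^4)^2 ≡ 44^2 = 1936 ≡ 102 (mod 131)
10^16 = (10^8)^2 ≡ 102^2 = 10404 ≡ 55 (mod 131)
10^20 = 10^16 · 10^4 ≡ 55 · 44 ≡ 62 (mod 131).
So B = 62. Node A then computes K = B^a mod n = 62^7 mod 131.
62^1 ≡ 62 (mod 131)
62^2 = (62^1)^2 ≡ 62^2 = 3844 ≡ 45 (mod 131)
62^4 = (62^2)^2 ≡ 45^2 = 2025 ≡ 60 (mod 131)
62^7 = 62^4 · 62^2 · 62^1 ≡ 60 · 45 · 62 ≡ 113 (mod 131).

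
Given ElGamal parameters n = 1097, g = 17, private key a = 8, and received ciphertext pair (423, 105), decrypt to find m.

Shared mask s = c₁^a mod n = 423^8 mod 1097.
423^1 ≡ 423 (mod 1097)
423^2 = (423^1)^2 ≡ 423^2 = 178929 ≡ 118 (mod 1097)
423^4 = (423^2)^2 ≡ 118^2 = 13924 ≡ 760 (mod 1097)
423^8 = (423^4)^2 ≡ 760^2 = 577600 ≡ 578 (mod 1097)
So s = 578; s⁻¹ ≡ 93 (mod 1097).
m = c₂ · s⁻¹ mod 1097 = 105 · 93 mod 1097 = 989.

989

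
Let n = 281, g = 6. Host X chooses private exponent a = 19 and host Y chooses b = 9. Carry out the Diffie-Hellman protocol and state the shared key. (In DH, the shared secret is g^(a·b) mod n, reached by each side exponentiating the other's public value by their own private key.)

216

Host X sends A = g^a mod n = 6^19 mod 281.
6^1 ≡ 6 (mod 281)
6^2 = (6^1)^2 ≡ 6^2 = 36 ≡ 36 (mod 281)
6^4 = (6^2)^2 ≡ 36^2 = 1296 ≡ 172 (mod 281)
6^8 = (6^4)^2 ≡ 172^2 = 29584 ≡ 79 (mod 281)
6^16 = (6^8)^2 ≡ 79^2 = 6241 ≡ 59 (mod 281)
6^19 = 6^16 · 6^2 · 6^1 ≡ 59 · 36 · 6 ≡ 99 (mod 281).
So A = 99. Host Y then computes K = A^b mod n = 99^9 mod 281.
99^1 ≡ 99 (mod 281)
99^2 = (99^1)^2 ≡ 99^2 = 9801 ≡ 247 (mod 281)
99^4 = (99^2)^2 ≡ 247^2 = 61009 ≡ 32 (mod 281)
99^8 = (99^4)^2 ≡ 32^2 = 1024 ≡ 181 (mod 281)
99^9 = 99^8 · 99^1 ≡ 181 · 99 ≡ 216 (mod 281).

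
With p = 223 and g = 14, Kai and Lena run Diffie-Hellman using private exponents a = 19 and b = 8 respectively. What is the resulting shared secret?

60

Lena sends B = g^b mod p = 14^8 mod 223.
14^1 ≡ 14 (mod 223)
14^2 = (14^1)^2 ≡ 14^2 = 196 ≡ 196 (mod 223)
14^4 = (14^2)^2 ≡ 196^2 = 38416 ≡ 60 (mod 223)
14^8 = (14^4)^2 ≡ 60^2 = 3600 ≡ 32 (mod 223)
So B = 32. Kai then computes K = B^a mod p = 32^19 mod 223.
32^1 ≡ 32 (mod 223)
32^2 = (32^1)^2 ≡ 32^2 = 1024 ≡ 132 (mod 223)
32^4 = (32^2)^2 ≡ 132^2 = 17424 ≡ 30 (mod 223)
32^8 = (32^4)^2 ≡ 30^2 = 900 ≡ 8 (mod 223)
32^16 = (32^8)^2 ≡ 8^2 = 64 ≡ 64 (mod 223)
32^19 = 32^16 · 32^2 · 32^1 ≡ 64 · 132 · 32 ≡ 60 (mod 223).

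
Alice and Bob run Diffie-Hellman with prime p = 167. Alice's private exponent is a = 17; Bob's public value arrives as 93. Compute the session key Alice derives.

Shared key K = 93^17 mod 167.
93^1 ≡ 93 (mod 167)
93^2 = (93^1)^2 ≡ 93^2 = 8649 ≡ 132 (mod 167)
93^4 = (93^2)^2 ≡ 132^2 = 17424 ≡ 56 (mod 167)
93^8 = (93^4)^2 ≡ 56^2 = 3136 ≡ 130 (mod 167)
93^16 = (93^8)^2 ≡ 130^2 = 16900 ≡ 33 (mod 167)
93^17 = 93^16 · 93^1 ≡ 33 · 93 ≡ 63 (mod 167).

63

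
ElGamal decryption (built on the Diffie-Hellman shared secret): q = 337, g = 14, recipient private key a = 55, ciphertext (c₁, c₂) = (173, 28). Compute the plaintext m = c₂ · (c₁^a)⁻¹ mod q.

Shared mask s = c₁^a mod q = 173^55 mod 337.
173^1 ≡ 173 (mod 337)
173^2 = (173^1)^2 ≡ 173^2 = 29929 ≡ 273 (mod 337)
173^4 = (173^2)^2 ≡ 273^2 = 74529 ≡ 52 (mod 337)
173^8 = (173^4)^2 ≡ 52^2 = 2704 ≡ 8 (mod 337)
173^16 = (173^8)^2 ≡ 8^2 = 64 ≡ 64 (mod 337)
173^32 = (173^16)^2 ≡ 64^2 = 4096 ≡ 52 (mod 337)
173^55 = 173^32 · 173^16 · 173^4 · 173^2 · 173^1 ≡ 52 · 64 · 52 · 273 · 173 ≡ 150 (mod 337).
So s = 150; s⁻¹ ≡ 173 (mod 337).
m = c₂ · s⁻¹ mod 337 = 28 · 173 mod 337 = 126.

126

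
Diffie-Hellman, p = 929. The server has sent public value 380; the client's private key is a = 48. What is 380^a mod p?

Shared key K = 380^48 mod 929.
380^1 ≡ 380 (mod 929)
380^2 = (380^1)^2 ≡ 380^2 = 144400 ≡ 405 (mod 929)
380^4 = (380^2)^2 ≡ 405^2 = 164025 ≡ 521 (mod 929)
380^8 = (380^4)^2 ≡ 521^2 = 271441 ≡ 173 (mod 929)
380^16 = (380^8)^2 ≡ 173^2 = 29929 ≡ 201 (mod 929)
380^32 = (380^16)^2 ≡ 201^2 = 40401 ≡ 454 (mod 929)
380^48 = 380^32 · 380^16 ≡ 454 · 201 ≡ 212 (mod 929).

212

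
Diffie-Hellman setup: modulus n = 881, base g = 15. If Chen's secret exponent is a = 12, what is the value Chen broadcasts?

141

Public value = 15^12 mod 881.
15^1 ≡ 15 (mod 881)
15^2 = (15^1)^2 ≡ 15^2 = 225 ≡ 225 (mod 881)
15^4 = (15^2)^2 ≡ 225^2 = 50625 ≡ 408 (mod 881)
15^8 = (15^4)^2 ≡ 408^2 = 166464 ≡ 836 (mod 881)
15^12 = 15^8 · 15^4 ≡ 836 · 408 ≡ 141 (mod 881).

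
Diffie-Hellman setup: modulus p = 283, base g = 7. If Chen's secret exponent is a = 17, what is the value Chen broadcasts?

Public value = 7^{17} \pmod{283}.
7^1 ≡ 7 (mod 283)
7^2 = (7^1)^2 ≡ 7^2 = 49 ≡ 49 (mod 283)
7^4 = (7^2)^2 ≡ 49^2 = 2401 ≡ 137 (mod 283)
7^8 = (7^4)^2 ≡ 137^2 = 18769 ≡ 91 (mod 283)
7^16 = (7^8)^2 ≡ 91^2 = 8281 ≡ 74 (mod 283)
7^17 = 7^16 · 7^1 ≡ 74 · 7 ≡ 235 (mod 283).

235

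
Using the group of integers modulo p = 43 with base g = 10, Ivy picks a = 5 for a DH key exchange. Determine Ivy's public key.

25

Public value = 10^5 (mod 43).
10^1 ≡ 10 (mod 43)
10^2 = (10^1)^2 ≡ 10^2 = 100 ≡ 14 (mod 43)
10^4 = (10^2)^2 ≡ 14^2 = 196 ≡ 24 (mod 43)
10^5 = 10^4 · 10^1 ≡ 24 · 10 ≡ 25 (mod 43).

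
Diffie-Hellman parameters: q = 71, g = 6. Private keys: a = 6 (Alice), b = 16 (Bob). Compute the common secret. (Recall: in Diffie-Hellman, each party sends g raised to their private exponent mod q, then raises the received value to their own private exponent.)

50

Bob sends B = g^b mod q = 6^16 mod 71.
6^1 ≡ 6 (mod 71)
6^2 = (6^1)^2 ≡ 6^2 = 36 ≡ 36 (mod 71)
6^4 = (6^2)^2 ≡ 36^2 = 1296 ≡ 18 (mod 71)
6^8 = (6^4)^2 ≡ 18^2 = 324 ≡ 40 (mod 71)
6^16 = (6^8)^2 ≡ 40^2 = 1600 ≡ 38 (mod 71)
So B = 38. Alice then computes K = B^a mod q = 38^6 mod 71.
38^1 ≡ 38 (mod 71)
38^2 = (38^1)^2 ≡ 38^2 = 1444 ≡ 24 (mod 71)
38^4 = (38^2)^2 ≡ 24^2 = 576 ≡ 8 (mod 71)
38^6 = 38^4 · 38^2 ≡ 8 · 24 ≡ 50 (mod 71).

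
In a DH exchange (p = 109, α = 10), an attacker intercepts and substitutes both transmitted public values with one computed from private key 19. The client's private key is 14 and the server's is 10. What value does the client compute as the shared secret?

74

The client receives an attacker's public value M = 10^19 mod 109 instead of the honest one.
10^1 ≡ 10 (mod 109)
10^2 = (10^1)^2 ≡ 10^2 = 100 ≡ 100 (mod 109)
10^4 = (10^2)^2 ≡ 100^2 = 10000 ≡ 81 (mod 109)
10^8 = (10^4)^2 ≡ 81^2 = 6561 ≡ 21 (mod 109)
10^16 = (10^8)^2 ≡ 21^2 = 441 ≡ 5 (mod 109)
10^19 = 10^16 · 10^2 · 10^1 ≡ 5 · 100 · 10 ≡ 95 (mod 109).
So M = 95. The client computes K = M^14 mod 109.
95^1 ≡ 95 (mod 109)
95^2 = (95^1)^2 ≡ 95^2 = 9025 ≡ 87 (mod 109)
95^4 = (95^2)^2 ≡ 87^2 = 7569 ≡ 48 (mod 109)
95^8 = (95^4)^2 ≡ 48^2 = 2304 ≡ 15 (mod 109)
95^14 = 95^8 · 95^4 · 95^2 ≡ 15 · 48 · 87 ≡ 74 (mod 109).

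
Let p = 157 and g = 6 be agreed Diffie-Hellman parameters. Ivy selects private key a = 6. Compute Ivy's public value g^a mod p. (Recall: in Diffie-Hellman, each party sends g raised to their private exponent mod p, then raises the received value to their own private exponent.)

27

Public value = 6^6 mod 157.
6^1 ≡ 6 (mod 157)
6^2 = (6^1)^2 ≡ 6^2 = 36 ≡ 36 (mod 157)
6^4 = (6^2)^2 ≡ 36^2 = 1296 ≡ 40 (mod 157)
6^6 = 6^4 · 6^2 ≡ 40 · 36 ≡ 27 (mod 157).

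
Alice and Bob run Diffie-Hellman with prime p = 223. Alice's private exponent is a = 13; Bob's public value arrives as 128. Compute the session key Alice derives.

171

Shared key K = 128^13 mod 223.
128^1 ≡ 128 (mod 223)
128^2 = (128^1)^2 ≡ 128^2 = 16384 ≡ 105 (mod 223)
128^4 = (128^2)^2 ≡ 105^2 = 11025 ≡ 98 (mod 223)
128^8 = (128^4)^2 ≡ 98^2 = 9604 ≡ 15 (mod 223)
128^13 = 128^8 · 128^4 · 128^1 ≡ 15 · 98 · 128 ≡ 171 (mod 223).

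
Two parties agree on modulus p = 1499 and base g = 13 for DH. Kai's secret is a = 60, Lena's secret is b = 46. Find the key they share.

Lena sends B = g^b mod p = 13^46 mod 1499.
13^1 ≡ 13 (mod 1499)
13^2 = (13^1)^2 ≡ 13^2 = 169 ≡ 169 (mod 1499)
13^4 = (13^2)^2 ≡ 169^2 = 28561 ≡ 80 (mod 1499)
13^8 = (13^4)^2 ≡ 80^2 = 6400 ≡ 404 (mod 1499)
13^16 = (13^8)^2 ≡ 404^2 = 163216 ≡ 1324 (mod 1499)
13^32 = (13^16)^2 ≡ 1324^2 = 1752976 ≡ 645 (mod 1499)
13^46 = 13^32 · 13^8 · 13^4 · 13^2 ≡ 645 · 404 · 80 · 169 ≡ 361 (mod 1499).
So B = 361. Kai then computes K = B^a mod p = 361^60 mod 1499.
361^1 ≡ 361 (mod 1499)
361^2 = (361^1)^2 ≡ 361^2 = 130321 ≡ 1407 (mod 1499)
361^4 = (361^2)^2 ≡ 1407^2 = 1979649 ≡ 969 (mod 1499)
361^8 = (361^4)^2 ≡ 969^2 = 938961 ≡ 587 (mod 1499)
361^16 = (361^8)^2 ≡ 587^2 = 344569 ≡ 1298 (mod 1499)
361^32 = (361^16)^2 ≡ 1298^2 = 1684804 ≡ 1427 (mod 1499)
361^60 = 361^32 · 361^16 · 361^8 · 361^4 ≡ 1427 · 1298 · 587 · 969 ≡ 488 (mod 1499).

488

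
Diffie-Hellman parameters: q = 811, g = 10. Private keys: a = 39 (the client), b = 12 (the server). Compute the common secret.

773

The server sends B = g^b mod q = 10^12 mod 811.
10^1 ≡ 10 (mod 811)
10^2 = (10^1)^2 ≡ 10^2 = 100 ≡ 100 (mod 811)
10^4 = (10^2)^2 ≡ 100^2 = 10000 ≡ 268 (mod 811)
10^8 = (10^4)^2 ≡ 268^2 = 71824 ≡ 456 (mod 811)
10^12 = 10^8 · 10^4 ≡ 456 · 268 ≡ 558 (mod 811).
So B = 558. The client then computes K = B^a mod q = 558^39 mod 811.
558^1 ≡ 558 (mod 811)
558^2 = (558^1)^2 ≡ 558^2 = 311364 ≡ 751 (mod 811)
558^4 = (558^2)^2 ≡ 751^2 = 564001 ≡ 356 (mod 811)
558^8 = (558^4)^2 ≡ 356^2 = 126736 ≡ 220 (mod 811)
558^16 = (558^8)^2 ≡ 220^2 = 48400 ≡ 551 (mod 811)
558^32 = (558^16)^2 ≡ 551^2 = 303601 ≡ 287 (mod 811)
558^39 = 558^32 · 558^4 · 558^2 · 558^1 ≡ 287 · 356 · 751 · 558 ≡ 773 (mod 811).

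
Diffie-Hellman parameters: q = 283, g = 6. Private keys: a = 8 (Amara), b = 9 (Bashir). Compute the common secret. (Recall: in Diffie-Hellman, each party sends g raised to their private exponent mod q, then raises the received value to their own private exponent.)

Amara sends A = g^a mod q = 6^8 mod 283.
6^1 ≡ 6 (mod 283)
6^2 = (6^1)^2 ≡ 6^2 = 36 ≡ 36 (mod 283)
6^4 = (6^2)^2 ≡ 36^2 = 1296 ≡ 164 (mod 283)
6^8 = (6^4)^2 ≡ 164^2 = 26896 ≡ 11 (mod 283)
So A = 11. Bashir then computes K = A^b mod q = 11^9 mod 283.
11^1 ≡ 11 (mod 283)
11^2 = (11^1)^2 ≡ 11^2 = 121 ≡ 121 (mod 283)
11^4 = (11^2)^2 ≡ 121^2 = 14641 ≡ 208 (mod 283)
11^8 = (11^4)^2 ≡ 208^2 = 43264 ≡ 248 (mod 283)
11^9 = 11^8 · 11^1 ≡ 248 · 11 ≡ 181 (mod 283).

181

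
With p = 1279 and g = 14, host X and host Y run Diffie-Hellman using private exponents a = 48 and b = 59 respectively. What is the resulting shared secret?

Host Y sends B = g^b mod p = 14^59 mod 1279.
14^1 ≡ 14 (mod 1279)
14^2 = (14^1)^2 ≡ 14^2 = 196 ≡ 196 (mod 1279)
14^4 = (14^2)^2 ≡ 196^2 = 38416 ≡ 46 (mod 1279)
14^8 = (14^4)^2 ≡ 46^2 = 2116 ≡ 837 (mod 1279)
14^16 = (14^8)^2 ≡ 837^2 = 700569 ≡ 956 (mod 1279)
14^32 = (14^16)^2 ≡ 956^2 = 913936 ≡ 730 (mod 1279)
14^59 = 14^32 · 14^16 · 14^8 · 14^2 · 14^1 ≡ 730 · 956 · 837 · 196 · 14 ≡ 470 (mod 1279).
So B = 470. Host X then computes K = B^a mod p = 470^48 mod 1279.
470^1 ≡ 470 (mod 1279)
470^2 = (470^1)^2 ≡ 470^2 = 220900 ≡ 912 (mod 1279)
470^4 = (470^2)^2 ≡ 912^2 = 831744 ≡ 394 (mod 1279)
470^8 = (470^4)^2 ≡ 394^2 = 155236 ≡ 477 (mod 1279)
470^16 = (470^8)^2 ≡ 477^2 = 227529 ≡ 1146 (mod 1279)
470^32 = (470^16)^2 ≡ 1146^2 = 1313316 ≡ 1062 (mod 1279)
470^48 = 470^32 · 470^16 ≡ 1062 · 1146 ≡ 723 (mod 1279).

723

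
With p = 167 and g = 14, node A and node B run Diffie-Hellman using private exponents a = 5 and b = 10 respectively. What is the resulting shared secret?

Node B sends B = g^b mod p = 14^10 mod 167.
14^1 ≡ 14 (mod 167)
14^2 = (14^1)^2 ≡ 14^2 = 196 ≡ 29 (mod 167)
14^4 = (14^2)^2 ≡ 29^2 = 841 ≡ 6 (mod 167)
14^8 = (14^4)^2 ≡ 6^2 = 36 ≡ 36 (mod 167)
14^10 = 14^8 · 14^2 ≡ 36 · 29 ≡ 42 (mod 167).
So B = 42. Node A then computes K = B^a mod p = 42^5 mod 167.
42^1 ≡ 42 (mod 167)
42^2 = (42^1)^2 ≡ 42^2 = 1764 ≡ 94 (mod 167)
42^4 = (42^2)^2 ≡ 94^2 = 8836 ≡ 152 (mod 167)
42^5 = 42^4 · 42^1 ≡ 152 · 42 ≡ 38 (mod 167).

38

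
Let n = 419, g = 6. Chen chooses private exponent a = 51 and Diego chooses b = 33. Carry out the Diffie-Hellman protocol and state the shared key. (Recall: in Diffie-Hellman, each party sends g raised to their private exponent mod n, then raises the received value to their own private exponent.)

Diego sends B = g^b mod n = 6^33 mod 419.
6^1 ≡ 6 (mod 419)
6^2 = (6^1)^2 ≡ 6^2 = 36 ≡ 36 (mod 419)
6^4 = (6^2)^2 ≡ 36^2 = 1296 ≡ 39 (mod 419)
6^8 = (6^4)^2 ≡ 39^2 = 1521 ≡ 264 (mod 419)
6^16 = (6^8)^2 ≡ 264^2 = 69696 ≡ 142 (mod 419)
6^32 = (6^16)^2 ≡ 142^2 = 20164 ≡ 52 (mod 419)
6^33 = 6^32 · 6^1 ≡ 52 · 6 ≡ 312 (mod 419).
So B = 312. Chen then computes K = B^a mod n = 312^51 mod 419.
312^1 ≡ 312 (mod 419)
312^2 = (312^1)^2 ≡ 312^2 = 97344 ≡ 136 (mod 419)
312^4 = (312^2)^2 ≡ 136^2 = 18496 ≡ 60 (mod 419)
312^8 = (312^4)^2 ≡ 60^2 = 3600 ≡ 248 (mod 419)
312^16 = (312^8)^2 ≡ 248^2 = 61504 ≡ 330 (mod 419)
312^32 = (312^16)^2 ≡ 330^2 = 108900 ≡ 379 (mod 419)
312^51 = 312^32 · 312^16 · 312^2 · 312^1 ≡ 379 · 330 · 136 · 312 ≡ 40 (mod 419).

40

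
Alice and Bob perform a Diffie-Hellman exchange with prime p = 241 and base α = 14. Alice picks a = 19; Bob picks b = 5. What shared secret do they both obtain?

230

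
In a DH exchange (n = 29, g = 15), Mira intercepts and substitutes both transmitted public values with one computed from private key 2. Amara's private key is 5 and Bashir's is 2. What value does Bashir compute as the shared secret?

20

Bashir receives Mira's public value M = 15^2 mod 29 instead of the honest one.
15^1 ≡ 15 (mod 29)
15^2 = (15^1)^2 ≡ 15^2 = 225 ≡ 22 (mod 29)
So M = 22. Bashir computes K = M^2 mod 29.
22^1 ≡ 22 (mod 29)
22^2 = (22^1)^2 ≡ 22^2 = 484 ≡ 20 (mod 29)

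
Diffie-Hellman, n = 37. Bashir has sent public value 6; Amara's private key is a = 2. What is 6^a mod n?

36

Shared key K = 6^2 mod 37.
6^1 ≡ 6 (mod 37)
6^2 = (6^1)^2 ≡ 6^2 = 36 ≡ 36 (mod 37)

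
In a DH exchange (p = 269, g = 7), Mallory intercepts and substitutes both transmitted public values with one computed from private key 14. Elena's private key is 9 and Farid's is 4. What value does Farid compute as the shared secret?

Farid receives Mallory's public value M = 7^14 mod 269 instead of the honest one.
7^1 ≡ 7 (mod 269)
7^2 = (7^1)^2 ≡ 7^2 = 49 ≡ 49 (mod 269)
7^4 = (7^2)^2 ≡ 49^2 = 2401 ≡ 249 (mod 269)
7^8 = (7^4)^2 ≡ 249^2 = 62001 ≡ 131 (mod 269)
7^14 = 7^8 · 7^4 · 7^2 ≡ 131 · 249 · 49 ≡ 202 (mod 269).
So M = 202. Farid computes K = M^4 mod 269.
202^1 ≡ 202 (mod 269)
202^2 = (202^1)^2 ≡ 202^2 = 40804 ≡ 185 (mod 269)
202^4 = (202^2)^2 ≡ 185^2 = 34225 ≡ 62 (mod 269)

62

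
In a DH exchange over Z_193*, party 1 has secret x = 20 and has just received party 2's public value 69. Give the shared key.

150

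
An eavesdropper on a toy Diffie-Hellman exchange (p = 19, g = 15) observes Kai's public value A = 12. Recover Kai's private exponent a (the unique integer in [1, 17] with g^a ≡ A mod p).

Try successive powers of 15 modulo 19:
15^1 ≡ 15
15^2 ≡ 16
15^3 ≡ 12
Found: a = 3.

3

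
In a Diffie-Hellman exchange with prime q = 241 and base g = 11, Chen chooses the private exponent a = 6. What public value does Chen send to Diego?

Public value = 11^6 mod 241.
11^1 ≡ 11 (mod 241)
11^2 = (11^1)^2 ≡ 11^2 = 121 ≡ 121 (mod 241)
11^4 = (11^2)^2 ≡ 121^2 = 14641 ≡ 181 (mod 241)
11^6 = 11^4 · 11^2 ≡ 181 · 121 ≡ 211 (mod 241).

211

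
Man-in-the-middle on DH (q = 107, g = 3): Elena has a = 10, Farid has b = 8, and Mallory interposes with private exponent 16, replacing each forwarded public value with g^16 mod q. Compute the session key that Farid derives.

99

Farid receives Mallory's public value M = 3^16 mod 107 instead of the honest one.
3^1 ≡ 3 (mod 107)
3^2 = (3^1)^2 ≡ 3^2 = 9 ≡ 9 (mod 107)
3^4 = (3^2)^2 ≡ 9^2 = 81 ≡ 81 (mod 107)
3^8 = (3^4)^2 ≡ 81^2 = 6561 ≡ 34 (mod 107)
3^16 = (3^8)^2 ≡ 34^2 = 1156 ≡ 86 (mod 107)
So M = 86. Farid computes K = M^8 mod 107.
86^1 ≡ 86 (mod 107)
86^2 = (86^1)^2 ≡ 86^2 = 7396 ≡ 13 (mod 107)
86^4 = (86^2)^2 ≡ 13^2 = 169 ≡ 62 (mod 107)
86^8 = (86^4)^2 ≡ 62^2 = 3844 ≡ 99 (mod 107)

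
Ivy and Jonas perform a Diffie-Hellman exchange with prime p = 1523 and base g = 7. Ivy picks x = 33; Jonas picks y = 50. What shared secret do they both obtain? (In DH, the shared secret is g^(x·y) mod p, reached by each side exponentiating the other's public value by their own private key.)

Jonas sends B = g^y mod p = 7^50 mod 1523.
7^1 ≡ 7 (mod 1523)
7^2 = (7^1)^2 ≡ 7^2 = 49 ≡ 49 (mod 1523)
7^4 = (7^2)^2 ≡ 49^2 = 2401 ≡ 878 (mod 1523)
7^8 = (7^4)^2 ≡ 878^2 = 770884 ≡ 246 (mod 1523)
7^16 = (7^8)^2 ≡ 246^2 = 60516 ≡ 1119 (mod 1523)
7^32 = (7^16)^2 ≡ 1119^2 = 1252161 ≡ 255 (mod 1523)
7^50 = 7^32 · 7^16 · 7^2 ≡ 255 · 1119 · 49 ≡ 765 (mod 1523).
So B = 765. Ivy then computes K = B^x mod p = 765^33 mod 1523.
765^1 ≡ 765 (mod 1523)
765^2 = (765^1)^2 ≡ 765^2 = 585225 ≡ 393 (mod 1523)
765^4 = (765^2)^2 ≡ 393^2 = 154449 ≡ 626 (mod 1523)
765^8 = (765^4)^2 ≡ 626^2 = 391876 ≡ 465 (mod 1523)
765^16 = (765^8)^2 ≡ 465^2 = 216225 ≡ 1482 (mod 1523)
765^32 = (765^16)^2 ≡ 1482^2 = 2196324 ≡ 158 (mod 1523)
765^33 = 765^32 · 765^1 ≡ 158 · 765 ≡ 553 (mod 1523).

553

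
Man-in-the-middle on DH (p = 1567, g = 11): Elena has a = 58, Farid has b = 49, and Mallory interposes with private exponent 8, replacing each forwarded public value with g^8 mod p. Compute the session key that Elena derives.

Elena receives Mallory's public value M = 11^8 mod 1567 instead of the honest one.
11^1 ≡ 11 (mod 1567)
11^2 = (11^1)^2 ≡ 11^2 = 121 ≡ 121 (mod 1567)
11^4 = (11^2)^2 ≡ 121^2 = 14641 ≡ 538 (mod 1567)
11^8 = (11^4)^2 ≡ 538^2 = 289444 ≡ 1116 (mod 1567)
So M = 1116. Elena computes K = M^58 mod 1567.
1116^1 ≡ 1116 (mod 1567)
1116^2 = (1116^1)^2 ≡ 1116^2 = 1245456 ≡ 1258 (mod 1567)
1116^4 = (1116^2)^2 ≡ 1258^2 = 1582564 ≡ 1461 (mod 1567)
1116^8 = (1116^4)^2 ≡ 1461^2 = 2134521 ≡ 267 (mod 1567)
1116^16 = (1116^8)^2 ≡ 267^2 = 71289 ≡ 774 (mod 1567)
1116^32 = (1116^16)^2 ≡ 774^2 = 599076 ≡ 482 (mod 1567)
1116^58 = 1116^32 · 1116^16 · 1116^8 · 1116^2 ≡ 482 · 774 · 267 · 1258 ≡ 1042 (mod 1567).

1042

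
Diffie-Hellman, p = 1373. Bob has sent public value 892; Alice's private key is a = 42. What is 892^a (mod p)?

864

Shared key K = 892^42 mod 1373.
892^1 ≡ 892 (mod 1373)
892^2 = (892^1)^2 ≡ 892^2 = 795664 ≡ 697 (mod 1373)
892^4 = (892^2)^2 ≡ 697^2 = 485809 ≡ 1140 (mod 1373)
892^8 = (892^4)^2 ≡ 1140^2 = 1299600 ≡ 742 (mod 1373)
892^16 = (892^8)^2 ≡ 742^2 = 550564 ≡ 1364 (mod 1373)
892^32 = (892^16)^2 ≡ 1364^2 = 1860496 ≡ 81 (mod 1373)
892^42 = 892^32 · 892^8 · 892^2 ≡ 81 · 742 · 697 ≡ 864 (mod 1373).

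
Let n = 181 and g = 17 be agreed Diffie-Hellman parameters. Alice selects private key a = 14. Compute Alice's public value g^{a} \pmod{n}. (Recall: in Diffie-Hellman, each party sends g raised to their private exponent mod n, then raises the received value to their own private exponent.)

138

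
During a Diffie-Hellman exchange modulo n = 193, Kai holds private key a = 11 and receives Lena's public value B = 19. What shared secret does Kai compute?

44

Shared key K = 19^11 mod 193.
19^1 ≡ 19 (mod 193)
19^2 = (19^1)^2 ≡ 19^2 = 361 ≡ 168 (mod 193)
19^4 = (19^2)^2 ≡ 168^2 = 28224 ≡ 46 (mod 193)
19^8 = (19^4)^2 ≡ 46^2 = 2116 ≡ 186 (mod 193)
19^11 = 19^8 · 19^2 · 19^1 ≡ 186 · 168 · 19 ≡ 44 (mod 193).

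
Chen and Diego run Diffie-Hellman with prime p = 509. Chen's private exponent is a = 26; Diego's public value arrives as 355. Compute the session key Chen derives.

14

Shared key K = 355^26 mod 509.
355^1 ≡ 355 (mod 509)
355^2 = (355^1)^2 ≡ 355^2 = 126025 ≡ 302 (mod 509)
355^4 = (355^2)^2 ≡ 302^2 = 91204 ≡ 93 (mod 509)
355^8 = (355^4)^2 ≡ 93^2 = 8649 ≡ 505 (mod 509)
355^16 = (355^8)^2 ≡ 505^2 = 255025 ≡ 16 (mod 509)
355^26 = 355^16 · 355^8 · 355^2 ≡ 16 · 505 · 302 ≡ 14 (mod 509).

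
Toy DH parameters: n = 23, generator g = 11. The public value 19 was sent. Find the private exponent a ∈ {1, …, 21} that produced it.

9

Try successive powers of 11 modulo 23:
11^1 ≡ 11
11^2 ≡ 6
11^3 ≡ 20
11^4 ≡ 13
11^5 ≡ 5
11^6 ≡ 9
11^7 ≡ 7
11^8 ≡ 8
11^9 ≡ 19
Found: a = 9.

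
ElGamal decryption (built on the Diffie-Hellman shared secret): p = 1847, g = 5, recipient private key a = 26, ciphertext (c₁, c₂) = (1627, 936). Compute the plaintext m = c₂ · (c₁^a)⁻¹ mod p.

1354

Shared mask s = c₁^a mod p = 1627^26 mod 1847.
1627^1 ≡ 1627 (mod 1847)
1627^2 = (1627^1)^2 ≡ 1627^2 = 2647129 ≡ 378 (mod 1847)
1627^4 = (1627^2)^2 ≡ 378^2 = 142884 ≡ 665 (mod 1847)
1627^8 = (1627^4)^2 ≡ 665^2 = 442225 ≡ 792 (mod 1847)
1627^16 = (1627^8)^2 ≡ 792^2 = 627264 ≡ 1131 (mod 1847)
1627^26 = 1627^16 · 1627^8 · 1627^2 ≡ 1131 · 792 · 378 ≡ 369 (mod 1847).
So s = 369; s⁻¹ ≡ 921 (mod 1847).
m = c₂ · s⁻¹ mod 1847 = 936 · 921 mod 1847 = 1354.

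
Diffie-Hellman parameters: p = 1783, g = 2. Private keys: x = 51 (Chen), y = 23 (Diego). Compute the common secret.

1042

Chen sends A = g^x mod p = 2^51 mod 1783.
2^1 ≡ 2 (mod 1783)
2^2 = (2^1)^2 ≡ 2^2 = 4 ≡ 4 (mod 1783)
2^4 = (2^2)^2 ≡ 4^2 = 16 ≡ 16 (mod 1783)
2^8 = (2^4)^2 ≡ 16^2 = 256 ≡ 256 (mod 1783)
2^16 = (2^8)^2 ≡ 256^2 = 65536 ≡ 1348 (mod 1783)
2^32 = (2^16)^2 ≡ 1348^2 = 1817104 ≡ 227 (mod 1783)
2^51 = 2^32 · 2^16 · 2^2 · 2^1 ≡ 227 · 1348 · 4 · 2 ≡ 1692 (mod 1783).
So A = 1692. Diego then computes K = A^y mod p = 1692^23 mod 1783.
1692^1 ≡ 1692 (mod 1783)
1692^2 = (1692^1)^2 ≡ 1692^2 = 2862864 ≡ 1149 (mod 1783)
1692^4 = (1692^2)^2 ≡ 1149^2 = 1320201 ≡ 781 (mod 1783)
1692^8 = (1692^4)^2 ≡ 781^2 = 609961 ≡ 175 (mod 1783)
1692^16 = (1692^8)^2 ≡ 175^2 = 30625 ≡ 314 (mod 1783)
1692^23 = 1692^16 · 1692^4 · 1692^2 · 1692^1 ≡ 314 · 781 · 1149 · 1692 ≡ 1042 (mod 1783).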